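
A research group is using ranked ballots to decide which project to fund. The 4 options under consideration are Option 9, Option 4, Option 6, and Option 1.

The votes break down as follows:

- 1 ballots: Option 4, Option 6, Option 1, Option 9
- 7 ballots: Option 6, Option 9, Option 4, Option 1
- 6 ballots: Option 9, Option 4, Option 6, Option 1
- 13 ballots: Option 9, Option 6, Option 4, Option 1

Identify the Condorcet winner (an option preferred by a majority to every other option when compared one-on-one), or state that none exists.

Option 9

Head-to-head results (27 voters total):
Option 9 vs Option 4: Option 9 wins 26–1.
Option 9 vs Option 6: Option 9 wins 19–8.
Option 9 vs Option 1: Option 9 wins 26–1.
Option 4 vs Option 6: Option 6 wins 20–7.
Option 4 vs Option 1: Option 4 wins 27–0.
Option 6 vs Option 1: Option 6 wins 27–0.
Option 9 beats each rival — Option 4 (26–1), Option 6 (19–8), Option 1 (26–1) — so Option 9 is the Condorcet winner.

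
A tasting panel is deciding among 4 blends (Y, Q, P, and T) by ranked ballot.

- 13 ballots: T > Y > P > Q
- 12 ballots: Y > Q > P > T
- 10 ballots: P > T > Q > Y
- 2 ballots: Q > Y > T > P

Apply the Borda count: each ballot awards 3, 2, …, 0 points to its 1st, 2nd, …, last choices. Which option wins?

Borda scores:
  Y: 13·2 + 12·3 + 10·0 + 2·2 = 66
  Q: 13·0 + 12·2 + 10·1 + 2·3 = 40
  P: 13·1 + 12·1 + 10·3 + 2·0 = 55
  T: 13·3 + 12·0 + 10·2 + 2·1 = 61
Y has the highest total.

Y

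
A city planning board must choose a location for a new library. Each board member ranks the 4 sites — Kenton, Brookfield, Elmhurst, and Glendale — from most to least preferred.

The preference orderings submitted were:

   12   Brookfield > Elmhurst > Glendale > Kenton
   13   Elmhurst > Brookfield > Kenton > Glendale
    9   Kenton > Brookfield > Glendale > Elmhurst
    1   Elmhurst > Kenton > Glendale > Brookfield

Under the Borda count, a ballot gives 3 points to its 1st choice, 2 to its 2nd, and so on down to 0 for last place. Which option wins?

Brookfield

Borda scores:
  Kenton: 12·0 + 13·1 + 9·3 + 2 = 42
  Brookfield: 12·3 + 13·2 + 9·2 + 0 = 80
  Elmhurst: 12·2 + 13·3 + 9·0 + 3 = 66
  Glendale: 12·1 + 13·0 + 9·1 + 1 = 22
Brookfield has the highest total.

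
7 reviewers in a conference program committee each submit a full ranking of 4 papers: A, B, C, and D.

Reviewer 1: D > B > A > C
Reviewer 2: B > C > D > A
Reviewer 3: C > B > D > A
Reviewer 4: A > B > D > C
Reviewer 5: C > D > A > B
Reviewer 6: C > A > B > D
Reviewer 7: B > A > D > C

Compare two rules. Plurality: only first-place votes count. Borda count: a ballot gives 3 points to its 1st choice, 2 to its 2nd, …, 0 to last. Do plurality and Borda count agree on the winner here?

Plurality first-place counts: A 1, B 2, C 3, D 1 → C.
Borda totals: A 9, B 13, C 11, D 9 → B.
The two rules disagree: plurality picks C, Borda picks B.

No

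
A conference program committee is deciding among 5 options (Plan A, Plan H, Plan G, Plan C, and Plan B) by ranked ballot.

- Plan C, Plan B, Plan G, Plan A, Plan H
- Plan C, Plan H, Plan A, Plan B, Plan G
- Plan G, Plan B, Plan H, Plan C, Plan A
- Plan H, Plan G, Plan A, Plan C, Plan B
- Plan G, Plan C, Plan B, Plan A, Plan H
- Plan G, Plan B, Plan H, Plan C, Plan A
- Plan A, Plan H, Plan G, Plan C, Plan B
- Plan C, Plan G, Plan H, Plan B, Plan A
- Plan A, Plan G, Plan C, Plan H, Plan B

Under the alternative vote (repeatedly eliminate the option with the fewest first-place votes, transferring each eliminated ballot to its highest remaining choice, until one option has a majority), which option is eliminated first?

Plan B

Round 1: Plan G 3, Plan C 3, Plan A 2, Plan H 1, Plan B 0. Plan B has the fewest and is eliminated.
Round 2: Plan G 3, Plan C 3, Plan A 2, Plan H 1. Plan H has the fewest and is eliminated.
Round 3: Plan G 4, Plan C 3, Plan A 2. Plan A has the fewest and is eliminated.
Round 4: Plan G 6, Plan C 3. Plan G has a majority.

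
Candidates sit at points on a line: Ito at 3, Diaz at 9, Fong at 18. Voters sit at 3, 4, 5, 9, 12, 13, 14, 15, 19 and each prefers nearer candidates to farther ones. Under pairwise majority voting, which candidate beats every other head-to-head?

With single-peaked preferences on a line, the Condorcet winner is the candidate closest to the median voter.
The median voter (position 12) is closest to Diaz at 9.
Check: Diaz vs Fong — voters closer to Diaz: 6 of 9.

Diaz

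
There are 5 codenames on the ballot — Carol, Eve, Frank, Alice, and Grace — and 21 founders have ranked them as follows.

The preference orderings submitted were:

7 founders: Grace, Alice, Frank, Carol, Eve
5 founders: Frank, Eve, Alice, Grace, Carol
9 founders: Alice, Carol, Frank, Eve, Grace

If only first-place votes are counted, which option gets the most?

First-place vote totals:
  Carol: 0
  Eve: 0
  Frank: 5
  Alice: 9
  Grace: 7
Alice has the most first-place votes.

Alice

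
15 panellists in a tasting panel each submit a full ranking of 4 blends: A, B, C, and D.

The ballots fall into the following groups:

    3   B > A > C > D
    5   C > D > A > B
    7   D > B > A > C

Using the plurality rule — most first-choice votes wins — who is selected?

First-place vote totals:
  A: 0
  B: 3
  C: 5
  D: 7
D has the most first-place votes.

D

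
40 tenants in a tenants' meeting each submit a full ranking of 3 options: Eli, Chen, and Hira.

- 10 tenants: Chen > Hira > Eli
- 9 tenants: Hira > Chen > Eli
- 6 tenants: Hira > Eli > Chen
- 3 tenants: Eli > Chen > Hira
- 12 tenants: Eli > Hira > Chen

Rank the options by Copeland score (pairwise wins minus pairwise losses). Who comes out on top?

Pairwise results:
  Eli vs Chen: Eli wins 21–19.
  Eli vs Hira: Hira wins 25–15.
  Chen vs Hira: Hira wins 27–13.
Copeland scores (wins − losses):
  Eli: 1 − 1 = 0
  Chen: 0 − 2 = -2
  Hira: 2 − 0 = 2
Hira has the best Copeland score.

Hira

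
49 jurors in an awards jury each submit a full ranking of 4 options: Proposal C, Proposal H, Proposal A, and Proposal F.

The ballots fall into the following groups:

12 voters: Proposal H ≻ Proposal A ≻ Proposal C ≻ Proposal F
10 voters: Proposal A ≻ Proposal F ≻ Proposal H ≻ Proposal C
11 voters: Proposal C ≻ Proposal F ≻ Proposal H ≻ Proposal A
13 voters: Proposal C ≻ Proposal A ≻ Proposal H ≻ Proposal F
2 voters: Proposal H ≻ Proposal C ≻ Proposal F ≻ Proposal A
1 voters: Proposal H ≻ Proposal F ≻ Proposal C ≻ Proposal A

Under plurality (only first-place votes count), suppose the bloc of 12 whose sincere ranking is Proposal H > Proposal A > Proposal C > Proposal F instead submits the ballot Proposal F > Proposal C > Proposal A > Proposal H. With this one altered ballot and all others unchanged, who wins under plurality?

Proposal C

First-place totals with the altered ballot: Proposal C 24, Proposal H 3, Proposal A 10, Proposal F 12.
The winner is unchanged: still Proposal C.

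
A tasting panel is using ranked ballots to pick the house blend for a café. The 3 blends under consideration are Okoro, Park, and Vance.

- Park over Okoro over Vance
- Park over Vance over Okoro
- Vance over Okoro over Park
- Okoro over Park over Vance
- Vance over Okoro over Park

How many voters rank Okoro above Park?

3

Ballots ranking Okoro above Park: 3.
Ballots ranking Park above Okoro: 2.
So 3 of 5 voters prefer Okoro to Park.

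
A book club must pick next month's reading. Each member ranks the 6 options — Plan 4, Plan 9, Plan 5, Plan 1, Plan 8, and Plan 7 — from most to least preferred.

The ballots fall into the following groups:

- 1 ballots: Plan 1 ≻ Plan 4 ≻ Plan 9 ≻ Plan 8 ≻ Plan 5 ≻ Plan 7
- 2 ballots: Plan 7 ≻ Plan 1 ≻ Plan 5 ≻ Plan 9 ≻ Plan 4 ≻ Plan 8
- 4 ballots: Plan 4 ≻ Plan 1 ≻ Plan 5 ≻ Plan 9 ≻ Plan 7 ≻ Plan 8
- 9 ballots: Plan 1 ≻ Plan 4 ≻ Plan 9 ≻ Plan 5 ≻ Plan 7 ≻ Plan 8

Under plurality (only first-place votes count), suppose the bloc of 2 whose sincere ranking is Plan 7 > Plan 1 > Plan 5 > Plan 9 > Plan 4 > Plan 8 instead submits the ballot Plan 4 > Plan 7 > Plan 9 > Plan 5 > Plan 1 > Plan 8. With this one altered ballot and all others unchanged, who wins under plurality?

Plan 1

First-place totals with the altered ballot: Plan 4 6, Plan 9 0, Plan 5 0, Plan 1 10, Plan 8 0, Plan 7 0.
The winner is unchanged: still Plan 1.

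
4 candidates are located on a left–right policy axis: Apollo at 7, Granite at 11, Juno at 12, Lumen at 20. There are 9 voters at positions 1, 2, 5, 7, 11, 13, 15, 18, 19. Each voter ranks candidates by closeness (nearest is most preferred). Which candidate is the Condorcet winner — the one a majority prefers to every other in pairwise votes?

With single-peaked preferences on a line, the Condorcet winner is the candidate closest to the median voter.
The median voter (position 11) is closest to Granite at 11.
Check: Granite vs Lumen — voters closer to Granite: 7 of 9.

Granite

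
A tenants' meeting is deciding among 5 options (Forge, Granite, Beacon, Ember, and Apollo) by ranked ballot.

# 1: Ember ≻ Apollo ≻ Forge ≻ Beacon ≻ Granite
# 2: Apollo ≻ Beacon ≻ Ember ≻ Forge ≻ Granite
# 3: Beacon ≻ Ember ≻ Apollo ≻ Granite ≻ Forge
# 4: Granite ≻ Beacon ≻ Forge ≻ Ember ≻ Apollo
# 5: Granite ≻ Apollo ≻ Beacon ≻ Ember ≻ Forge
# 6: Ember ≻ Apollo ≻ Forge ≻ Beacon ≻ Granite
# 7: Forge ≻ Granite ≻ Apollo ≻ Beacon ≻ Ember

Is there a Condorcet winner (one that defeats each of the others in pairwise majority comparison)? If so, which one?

None — there is no Condorcet winner

Head-to-head results (7 voters total):
Forge vs Granite: Forge wins 4–3.
Forge vs Beacon: Beacon wins 4–3.
Forge vs Ember: Ember wins 5–2.
Forge vs Apollo: Apollo wins 5–2.
Granite vs Beacon: Beacon wins 4–3.
Granite vs Ember: Ember wins 4–3.
Granite vs Apollo: Apollo wins 4–3.
Beacon vs Ember: Beacon wins 5–2.
Beacon vs Apollo: Apollo wins 5–2.
Ember vs Apollo: Ember wins 4–3.
No candidate beats all others: Beacon beats Ember beats Apollo beats Beacon, a majority cycle.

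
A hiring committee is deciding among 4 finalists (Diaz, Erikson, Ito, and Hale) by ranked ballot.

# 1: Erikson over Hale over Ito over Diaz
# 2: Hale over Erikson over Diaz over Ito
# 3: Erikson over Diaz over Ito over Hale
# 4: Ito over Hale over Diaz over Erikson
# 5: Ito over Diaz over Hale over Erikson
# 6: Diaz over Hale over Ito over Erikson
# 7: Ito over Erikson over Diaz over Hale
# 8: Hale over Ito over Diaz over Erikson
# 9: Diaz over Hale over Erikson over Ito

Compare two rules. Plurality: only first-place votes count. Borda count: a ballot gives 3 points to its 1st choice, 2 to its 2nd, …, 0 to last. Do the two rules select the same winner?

Plurality first-place counts: Diaz 2, Erikson 2, Ito 3, Hale 2 → Ito.
Borda totals: Diaz 14, Erikson 11, Ito 14, Hale 15 → Hale.
The two rules disagree: plurality picks Ito, Borda picks Hale.

No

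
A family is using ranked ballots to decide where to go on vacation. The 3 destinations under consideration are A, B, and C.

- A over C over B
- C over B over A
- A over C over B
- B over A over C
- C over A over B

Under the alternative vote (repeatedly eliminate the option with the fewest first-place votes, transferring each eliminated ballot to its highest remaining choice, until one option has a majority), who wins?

A

Round 1: A 2, C 2, B 1. B has the fewest and is eliminated.
Round 2: A 3, C 2. A has a majority.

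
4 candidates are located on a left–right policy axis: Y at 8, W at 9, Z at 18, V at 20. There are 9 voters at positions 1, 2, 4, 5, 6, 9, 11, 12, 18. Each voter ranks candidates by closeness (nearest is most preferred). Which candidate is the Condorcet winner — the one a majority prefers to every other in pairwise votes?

Y

With single-peaked preferences on a line, the Condorcet winner is the candidate closest to the median voter.
The median voter (position 6) is closest to Y at 8.
Check: Y vs W — voters closer to Y: 5 of 9.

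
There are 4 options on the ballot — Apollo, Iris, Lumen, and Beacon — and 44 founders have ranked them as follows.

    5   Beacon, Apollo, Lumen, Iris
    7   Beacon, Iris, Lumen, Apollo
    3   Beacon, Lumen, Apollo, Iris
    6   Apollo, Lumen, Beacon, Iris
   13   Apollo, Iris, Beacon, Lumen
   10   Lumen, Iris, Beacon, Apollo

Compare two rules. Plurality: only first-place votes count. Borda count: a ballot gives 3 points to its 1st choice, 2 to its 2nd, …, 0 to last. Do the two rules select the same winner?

No

Plurality first-place counts: Apollo 19, Iris 0, Lumen 10, Beacon 15 → Apollo.
Borda totals: Apollo 70, Iris 60, Lumen 60, Beacon 74 → Beacon.
The two rules disagree: plurality picks Apollo, Borda picks Beacon.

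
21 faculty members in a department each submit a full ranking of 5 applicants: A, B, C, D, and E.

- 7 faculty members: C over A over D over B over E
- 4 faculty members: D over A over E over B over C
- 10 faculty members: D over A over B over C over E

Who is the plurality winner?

D

First-place vote totals:
  A: 0
  B: 0
  C: 7
  D: 14
  E: 0
D has the most first-place votes.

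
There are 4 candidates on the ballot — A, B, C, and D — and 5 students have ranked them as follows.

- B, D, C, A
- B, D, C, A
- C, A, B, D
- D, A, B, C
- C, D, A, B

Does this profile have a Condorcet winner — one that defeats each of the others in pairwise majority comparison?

Head-to-head results (5 voters total):
A vs B: A wins 3–2.
A vs C: C wins 4–1.
A vs D: D wins 4–1.
B vs C: B wins 3–2.
B vs D: B wins 3–2.
C vs D: D wins 3–2.
No candidate beats all others: A beats B beats C beats A, a majority cycle.

No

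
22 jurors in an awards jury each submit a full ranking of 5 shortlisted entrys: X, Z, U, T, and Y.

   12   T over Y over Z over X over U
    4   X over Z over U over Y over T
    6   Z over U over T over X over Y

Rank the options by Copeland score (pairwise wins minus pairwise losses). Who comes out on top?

T

Pairwise results:
  X vs Z: Z wins 18–4.
  X vs U: X wins 16–6.
  X vs T: T wins 18–4.
  X vs Y: Y wins 12–10.
  Z vs U: Z wins 22–0.
  Z vs T: T wins 12–10.
  Z vs Y: Y wins 12–10.
  U vs T: T wins 12–10.
  U vs Y: Y wins 12–10.
  T vs Y: T wins 18–4.
Copeland scores (wins − losses):
  X: 1 − 3 = -2
  Z: 2 − 2 = 0
  U: 0 − 4 = -4
  T: 4 − 0 = 4
  Y: 3 − 1 = 2
T has the best Copeland score.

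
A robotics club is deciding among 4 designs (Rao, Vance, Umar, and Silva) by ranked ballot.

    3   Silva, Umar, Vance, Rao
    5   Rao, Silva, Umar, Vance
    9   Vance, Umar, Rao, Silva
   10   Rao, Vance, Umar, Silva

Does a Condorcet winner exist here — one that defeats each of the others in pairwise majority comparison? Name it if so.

Rao

Head-to-head results (27 voters total):
Rao vs Vance: Rao wins 15–12.
Rao vs Umar: Rao wins 15–12.
Rao vs Silva: Rao wins 24–3.
Vance vs Umar: Vance wins 19–8.
Vance vs Silva: Vance wins 19–8.
Umar vs Silva: Umar wins 19–8.
Rao beats each rival — Vance (15–12), Umar (15–12), Silva (24–3) — so Rao is the Condorcet winner.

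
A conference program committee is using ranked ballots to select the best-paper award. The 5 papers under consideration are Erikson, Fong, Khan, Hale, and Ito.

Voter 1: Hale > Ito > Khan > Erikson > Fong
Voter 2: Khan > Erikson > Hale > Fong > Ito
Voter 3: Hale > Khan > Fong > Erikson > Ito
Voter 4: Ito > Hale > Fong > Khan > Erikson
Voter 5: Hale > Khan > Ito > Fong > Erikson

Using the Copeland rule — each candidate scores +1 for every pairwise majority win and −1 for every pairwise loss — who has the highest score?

Pairwise results:
  Erikson vs Fong: Fong wins 3–2.
  Erikson vs Khan: Khan wins 5–0.
  Erikson vs Hale: Hale wins 4–1.
  Erikson vs Ito: Ito wins 3–2.
  Fong vs Khan: Khan wins 4–1.
  Fong vs Hale: Hale wins 5–0.
  Fong vs Ito: Ito wins 3–2.
  Khan vs Hale: Hale wins 4–1.
  Khan vs Ito: Khan wins 3–2.
  Hale vs Ito: Hale wins 4–1.
Copeland scores (wins − losses):
  Erikson: 0 − 4 = -4
  Fong: 1 − 3 = -2
  Khan: 3 − 1 = 2
  Hale: 4 − 0 = 4
  Ito: 2 − 2 = 0
Hale has the best Copeland score.

Hale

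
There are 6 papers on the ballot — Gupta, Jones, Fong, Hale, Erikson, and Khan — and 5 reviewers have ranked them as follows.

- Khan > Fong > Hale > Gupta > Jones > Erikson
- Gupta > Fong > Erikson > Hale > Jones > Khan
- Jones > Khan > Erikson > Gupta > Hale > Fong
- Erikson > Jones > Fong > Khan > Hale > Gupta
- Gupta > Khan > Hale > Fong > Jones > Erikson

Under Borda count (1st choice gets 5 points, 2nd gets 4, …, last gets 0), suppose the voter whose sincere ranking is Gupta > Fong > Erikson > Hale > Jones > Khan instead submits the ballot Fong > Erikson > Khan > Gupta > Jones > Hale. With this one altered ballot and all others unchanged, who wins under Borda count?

Khan

Borda totals with the altered ballot: Gupta 11, Jones 12, Fong 14, Hale 8, Erikson 12, Khan 18.
The winner is unchanged: still Khan.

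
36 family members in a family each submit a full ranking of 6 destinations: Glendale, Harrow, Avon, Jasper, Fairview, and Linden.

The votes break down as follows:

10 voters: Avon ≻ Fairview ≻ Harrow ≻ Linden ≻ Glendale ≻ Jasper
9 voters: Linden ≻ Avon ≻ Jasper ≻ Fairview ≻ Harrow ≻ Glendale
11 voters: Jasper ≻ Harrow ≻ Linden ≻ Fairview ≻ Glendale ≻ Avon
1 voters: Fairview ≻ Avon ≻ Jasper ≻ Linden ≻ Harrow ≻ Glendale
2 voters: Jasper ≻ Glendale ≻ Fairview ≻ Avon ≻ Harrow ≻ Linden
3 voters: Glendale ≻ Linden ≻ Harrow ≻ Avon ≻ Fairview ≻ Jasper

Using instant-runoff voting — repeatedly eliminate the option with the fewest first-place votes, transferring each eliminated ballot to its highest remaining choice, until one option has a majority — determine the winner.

Linden

Round 1: Jasper 13, Avon 10, Linden 9, Glendale 3, Fairview 1, Harrow 0. Harrow has the fewest and is eliminated.
Round 2: Jasper 13, Avon 10, Linden 9, Glendale 3, Fairview 1. Fairview has the fewest and is eliminated.
Round 3: Jasper 13, Avon 11, Linden 9, Glendale 3. Glendale has the fewest and is eliminated.
Round 4: Jasper 13, Linden 12, Avon 11. Avon has the fewest and is eliminated.
Round 5: Linden 22, Jasper 14. Linden has a majority.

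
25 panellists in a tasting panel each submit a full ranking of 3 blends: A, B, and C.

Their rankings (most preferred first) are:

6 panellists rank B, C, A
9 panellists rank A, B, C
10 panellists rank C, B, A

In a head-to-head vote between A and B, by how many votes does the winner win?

7

Ballots ranking A above B: 9.
Ballots ranking B above A: 6+10 = 16.
B wins 16–9, a margin of 7.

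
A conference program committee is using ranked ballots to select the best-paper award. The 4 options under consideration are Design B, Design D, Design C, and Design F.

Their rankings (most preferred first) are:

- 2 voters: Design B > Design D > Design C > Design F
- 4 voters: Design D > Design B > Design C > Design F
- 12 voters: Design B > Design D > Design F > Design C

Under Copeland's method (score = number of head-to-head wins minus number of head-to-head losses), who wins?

Design B

Pairwise results:
  Design B vs Design D: Design B wins 14–4.
  Design B vs Design C: Design B wins 18–0.
  Design B vs Design F: Design B wins 18–0.
  Design D vs Design C: Design D wins 18–0.
  Design D vs Design F: Design D wins 18–0.
  Design C vs Design F: Design F wins 12–6.
Copeland scores (wins − losses):
  Design B: 3 − 0 = 3
  Design D: 2 − 1 = 1
  Design C: 0 − 3 = -3
  Design F: 1 − 2 = -1
Design B has the best Copeland score.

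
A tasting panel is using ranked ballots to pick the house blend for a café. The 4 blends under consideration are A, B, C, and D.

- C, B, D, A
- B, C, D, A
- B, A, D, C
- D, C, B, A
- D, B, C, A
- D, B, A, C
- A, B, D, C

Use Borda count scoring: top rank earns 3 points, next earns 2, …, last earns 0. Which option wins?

B

Borda scores:
  A: 0 + 0 + 2 + 0 + 0 + 1 + 3 = 6
  B: 2 + 3 + 3 + 1 + 2 + 2 + 2 = 15
  C: 3 + 2 + 0 + 2 + 1 + 0 + 0 = 8
  D: 1 + 1 + 1 + 3 + 3 + 3 + 1 = 13
B has the highest total.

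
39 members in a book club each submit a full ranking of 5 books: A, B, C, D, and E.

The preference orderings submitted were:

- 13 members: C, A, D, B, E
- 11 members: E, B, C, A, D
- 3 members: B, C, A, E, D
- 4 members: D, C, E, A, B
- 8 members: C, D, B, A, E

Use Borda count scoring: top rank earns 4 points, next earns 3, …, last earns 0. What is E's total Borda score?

55

Borda scores:
  A: 13·3 + 11·1 + 3·2 + 4·1 + 8·1 = 68
  B: 13·1 + 11·3 + 3·4 + 4·0 + 8·2 = 74
  C: 13·4 + 11·2 + 3·3 + 4·3 + 8·4 = 127
  D: 13·2 + 11·0 + 3·0 + 4·4 + 8·3 = 66
  E: 13·0 + 11·4 + 3·1 + 4·2 + 8·0 = 55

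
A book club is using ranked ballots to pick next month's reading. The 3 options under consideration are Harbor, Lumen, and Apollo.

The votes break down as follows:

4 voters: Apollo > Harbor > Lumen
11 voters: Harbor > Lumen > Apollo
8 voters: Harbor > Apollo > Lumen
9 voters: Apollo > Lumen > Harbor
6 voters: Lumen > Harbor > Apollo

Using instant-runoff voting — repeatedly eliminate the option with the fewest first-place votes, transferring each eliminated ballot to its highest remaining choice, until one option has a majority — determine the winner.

Round 1: Harbor 19, Apollo 13, Lumen 6. Lumen has the fewest and is eliminated.
Round 2: Harbor 25, Apollo 13. Harbor has a majority.

Harbor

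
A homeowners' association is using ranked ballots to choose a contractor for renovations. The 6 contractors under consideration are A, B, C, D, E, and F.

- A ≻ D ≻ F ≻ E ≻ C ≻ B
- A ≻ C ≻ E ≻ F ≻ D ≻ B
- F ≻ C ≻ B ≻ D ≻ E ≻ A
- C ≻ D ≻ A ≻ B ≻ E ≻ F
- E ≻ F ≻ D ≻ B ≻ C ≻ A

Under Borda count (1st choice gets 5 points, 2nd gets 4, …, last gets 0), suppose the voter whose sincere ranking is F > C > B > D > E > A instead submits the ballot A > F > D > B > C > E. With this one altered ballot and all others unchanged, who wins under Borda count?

Borda totals with the altered ballot: A 18, B 6, C 12, D 15, E 11, F 13.
The switch changes the winner from C to A.

A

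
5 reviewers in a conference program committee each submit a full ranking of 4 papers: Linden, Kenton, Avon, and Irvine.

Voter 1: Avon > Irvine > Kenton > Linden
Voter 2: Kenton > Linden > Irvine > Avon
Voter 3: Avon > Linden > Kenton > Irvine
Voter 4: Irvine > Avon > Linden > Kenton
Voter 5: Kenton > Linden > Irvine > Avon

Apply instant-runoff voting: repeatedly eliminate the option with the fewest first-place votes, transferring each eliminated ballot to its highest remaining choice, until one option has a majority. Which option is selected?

Avon

Round 1: Kenton 2, Avon 2, Irvine 1, Linden 0. Linden has the fewest and is eliminated.
Round 2: Kenton 2, Avon 2, Irvine 1. Irvine has the fewest and is eliminated.
Round 3: Avon 3, Kenton 2. Avon has a majority.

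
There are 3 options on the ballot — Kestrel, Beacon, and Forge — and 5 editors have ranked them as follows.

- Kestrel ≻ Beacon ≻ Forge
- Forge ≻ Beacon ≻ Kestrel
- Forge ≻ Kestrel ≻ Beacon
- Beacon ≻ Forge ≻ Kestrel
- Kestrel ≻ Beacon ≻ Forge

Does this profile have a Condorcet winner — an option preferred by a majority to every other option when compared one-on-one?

Head-to-head results (5 voters total):
Kestrel vs Beacon: Kestrel wins 3–2.
Kestrel vs Forge: Forge wins 3–2.
Beacon vs Forge: Beacon wins 3–2.
No candidate beats all others: Kestrel beats Beacon beats Forge beats Kestrel, a majority cycle.

No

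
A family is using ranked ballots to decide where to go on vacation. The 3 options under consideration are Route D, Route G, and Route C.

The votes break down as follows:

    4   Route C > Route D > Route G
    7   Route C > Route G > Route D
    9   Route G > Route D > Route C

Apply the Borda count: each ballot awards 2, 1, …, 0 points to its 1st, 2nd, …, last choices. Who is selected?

Borda scores:
  Route D: 4·1 + 7·0 + 9·1 = 13
  Route G: 4·0 + 7·1 + 9·2 = 25
  Route C: 4·2 + 7·2 + 9·0 = 22
Route G has the highest total.

Route G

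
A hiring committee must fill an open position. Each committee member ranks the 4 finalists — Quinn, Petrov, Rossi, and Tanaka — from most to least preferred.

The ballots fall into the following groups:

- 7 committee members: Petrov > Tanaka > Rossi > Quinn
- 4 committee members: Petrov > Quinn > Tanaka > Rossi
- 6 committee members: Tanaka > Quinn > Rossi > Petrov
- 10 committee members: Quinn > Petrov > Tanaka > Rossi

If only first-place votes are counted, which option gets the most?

First-place vote totals:
  Quinn: 10
  Petrov: 11
  Rossi: 0
  Tanaka: 6
Petrov has the most first-place votes.

Petrov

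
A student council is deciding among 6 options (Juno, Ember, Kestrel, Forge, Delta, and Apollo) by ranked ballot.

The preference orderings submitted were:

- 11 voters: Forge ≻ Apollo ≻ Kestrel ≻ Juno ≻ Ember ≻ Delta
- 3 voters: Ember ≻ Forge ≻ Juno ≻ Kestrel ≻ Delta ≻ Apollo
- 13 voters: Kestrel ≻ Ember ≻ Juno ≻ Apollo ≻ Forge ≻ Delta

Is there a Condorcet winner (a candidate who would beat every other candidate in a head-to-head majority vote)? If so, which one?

No Condorcet winner

Head-to-head results (27 voters total):
Juno vs Ember: Ember wins 16–11.
Juno vs Kestrel: Kestrel wins 24–3.
Juno vs Forge: Forge wins 14–13.
Juno vs Delta: Juno wins 27–0.
Juno vs Apollo: Juno wins 16–11.
Ember vs Kestrel: Kestrel wins 24–3.
Ember vs Forge: Ember wins 16–11.
Ember vs Delta: Ember wins 27–0.
Ember vs Apollo: Ember wins 16–11.
Kestrel vs Forge: Forge wins 14–13.
Kestrel vs Delta: Kestrel wins 27–0.
Kestrel vs Apollo: Kestrel wins 16–11.
Forge vs Delta: Forge wins 27–0.
Forge vs Apollo: Forge wins 14–13.
Delta vs Apollo: Apollo wins 24–3.
No candidate beats all others: Ember beats Forge beats Kestrel beats Ember, a majority cycle.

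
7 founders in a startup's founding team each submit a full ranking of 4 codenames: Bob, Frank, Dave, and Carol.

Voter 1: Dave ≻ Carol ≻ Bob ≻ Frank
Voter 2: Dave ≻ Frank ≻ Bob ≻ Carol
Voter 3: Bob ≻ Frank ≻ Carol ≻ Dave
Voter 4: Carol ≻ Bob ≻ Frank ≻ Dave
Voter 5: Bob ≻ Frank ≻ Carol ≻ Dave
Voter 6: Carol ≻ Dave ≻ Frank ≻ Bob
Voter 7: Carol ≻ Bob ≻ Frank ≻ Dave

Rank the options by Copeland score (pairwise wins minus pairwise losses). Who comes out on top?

Carol

Pairwise results:
  Bob vs Frank: Bob wins 5–2.
  Bob vs Dave: Bob wins 4–3.
  Bob vs Carol: Carol wins 4–3.
  Frank vs Dave: Frank wins 4–3.
  Frank vs Carol: Carol wins 4–3.
  Dave vs Carol: Carol wins 5–2.
Copeland scores (wins − losses):
  Bob: 2 − 1 = 1
  Frank: 1 − 2 = -1
  Dave: 0 − 3 = -3
  Carol: 3 − 0 = 3
Carol has the best Copeland score.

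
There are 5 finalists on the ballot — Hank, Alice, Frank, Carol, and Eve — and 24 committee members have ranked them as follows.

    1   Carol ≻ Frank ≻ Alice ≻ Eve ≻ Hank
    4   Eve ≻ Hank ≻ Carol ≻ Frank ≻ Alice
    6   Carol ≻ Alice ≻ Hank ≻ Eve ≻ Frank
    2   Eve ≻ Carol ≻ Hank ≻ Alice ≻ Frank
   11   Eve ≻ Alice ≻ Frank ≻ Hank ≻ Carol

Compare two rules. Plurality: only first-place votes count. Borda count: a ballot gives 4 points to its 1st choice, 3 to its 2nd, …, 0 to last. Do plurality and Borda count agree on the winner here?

Plurality first-place counts: Hank 0, Alice 0, Frank 0, Carol 7, Eve 17 → Eve.
Borda totals: Hank 39, Alice 55, Frank 29, Carol 42, Eve 75 → Eve.
The two rules agree on Eve.

Yes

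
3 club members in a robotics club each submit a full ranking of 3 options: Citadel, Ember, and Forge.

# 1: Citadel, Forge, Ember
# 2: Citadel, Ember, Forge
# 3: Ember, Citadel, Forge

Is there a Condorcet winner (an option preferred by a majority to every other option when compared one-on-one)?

Head-to-head results (3 voters total):
Citadel vs Ember: Citadel wins 2–1.
Citadel vs Forge: Citadel wins 3–0.
Ember vs Forge: Ember wins 2–1.
Citadel beats each rival — Ember (2–1), Forge (3–0) — so Citadel is the Condorcet winner.

Yes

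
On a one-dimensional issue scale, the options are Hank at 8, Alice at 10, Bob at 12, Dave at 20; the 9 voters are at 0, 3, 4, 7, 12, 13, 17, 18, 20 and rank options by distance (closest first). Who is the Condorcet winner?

With single-peaked preferences on a line, the Condorcet winner is the candidate closest to the median voter.
The median voter (position 12) is closest to Bob at 12.
Check: Bob vs Alice — voters closer to Bob: 5 of 9.

Bob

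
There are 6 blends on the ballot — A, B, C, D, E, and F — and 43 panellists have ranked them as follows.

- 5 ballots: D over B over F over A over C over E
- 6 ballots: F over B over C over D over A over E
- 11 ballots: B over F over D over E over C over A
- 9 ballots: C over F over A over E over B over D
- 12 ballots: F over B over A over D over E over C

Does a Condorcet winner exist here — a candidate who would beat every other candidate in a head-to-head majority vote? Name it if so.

F

Head-to-head results (43 voters total):
A vs B: B wins 34–9.
A vs C: C wins 26–17.
A vs D: D wins 22–21.
A vs E: A wins 32–11.
A vs F: F wins 43–0.
B vs C: B wins 34–9.
B vs D: B wins 38–5.
B vs E: B wins 34–9.
B vs F: F wins 27–16.
C vs D: D wins 28–15.
C vs E: E wins 23–20.
C vs F: F wins 34–9.
D vs E: D wins 34–9.
D vs F: F wins 38–5.
E vs F: F wins 43–0.
F beats each rival — A (43–0), B (27–16), C (34–9), D (38–5), E (43–0) — so F is the Condorcet winner.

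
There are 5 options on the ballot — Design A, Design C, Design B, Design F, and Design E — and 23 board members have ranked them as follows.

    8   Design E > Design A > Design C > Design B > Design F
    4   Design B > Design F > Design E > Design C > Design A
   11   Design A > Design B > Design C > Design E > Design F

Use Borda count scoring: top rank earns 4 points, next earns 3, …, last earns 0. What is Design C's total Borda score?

42

Borda scores:
  Design A: 8·3 + 4·0 + 11·4 = 68
  Design C: 8·2 + 4·1 + 11·2 = 42
  Design B: 8·1 + 4·4 + 11·3 = 57
  Design F: 8·0 + 4·3 + 11·0 = 12
  Design E: 8·4 + 4·2 + 11·1 = 51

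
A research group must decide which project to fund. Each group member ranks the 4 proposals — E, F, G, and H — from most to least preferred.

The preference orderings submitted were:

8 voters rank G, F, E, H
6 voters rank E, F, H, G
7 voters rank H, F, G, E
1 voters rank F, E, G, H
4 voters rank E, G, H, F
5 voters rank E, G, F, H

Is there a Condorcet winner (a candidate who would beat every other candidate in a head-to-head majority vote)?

No

Head-to-head results (31 voters total):
E vs F: F wins 16–15.
E vs G: E wins 16–15.
E vs H: E wins 24–7.
F vs G: G wins 17–14.
F vs H: F wins 20–11.
G vs H: G wins 18–13.
No candidate beats all others: E beats G beats F beats E, a majority cycle.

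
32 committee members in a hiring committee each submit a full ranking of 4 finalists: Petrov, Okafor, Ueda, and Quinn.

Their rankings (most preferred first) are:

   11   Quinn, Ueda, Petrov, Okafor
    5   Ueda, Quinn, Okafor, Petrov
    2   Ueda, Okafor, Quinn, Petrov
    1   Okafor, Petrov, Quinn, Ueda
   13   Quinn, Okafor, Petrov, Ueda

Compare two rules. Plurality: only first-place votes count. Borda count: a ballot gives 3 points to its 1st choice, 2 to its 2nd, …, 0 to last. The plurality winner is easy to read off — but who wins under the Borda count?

Quinn

Plurality first-place counts: Petrov 0, Okafor 1, Ueda 7, Quinn 24 → Quinn.
Borda totals: Petrov 26, Okafor 38, Ueda 43, Quinn 85 → Quinn.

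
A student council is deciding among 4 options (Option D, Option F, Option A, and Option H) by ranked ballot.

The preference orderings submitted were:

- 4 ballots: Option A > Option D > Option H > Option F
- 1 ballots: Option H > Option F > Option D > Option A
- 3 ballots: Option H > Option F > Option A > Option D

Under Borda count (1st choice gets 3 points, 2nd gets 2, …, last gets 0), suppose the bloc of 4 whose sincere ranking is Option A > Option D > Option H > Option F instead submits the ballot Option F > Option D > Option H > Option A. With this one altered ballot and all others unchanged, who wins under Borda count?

Borda totals with the altered ballot: Option D 9, Option F 20, Option A 3, Option H 16.
The switch changes the winner from Option H to Option F.

Option F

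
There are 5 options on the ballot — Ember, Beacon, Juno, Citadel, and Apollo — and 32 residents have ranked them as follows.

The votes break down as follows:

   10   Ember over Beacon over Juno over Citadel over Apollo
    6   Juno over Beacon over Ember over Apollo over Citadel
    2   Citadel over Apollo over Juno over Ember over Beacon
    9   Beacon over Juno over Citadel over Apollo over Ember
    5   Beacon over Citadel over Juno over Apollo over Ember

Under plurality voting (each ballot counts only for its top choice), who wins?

First-place vote totals:
  Ember: 10
  Beacon: 14
  Juno: 6
  Citadel: 2
  Apollo: 0
Beacon has the most first-place votes.

Beacon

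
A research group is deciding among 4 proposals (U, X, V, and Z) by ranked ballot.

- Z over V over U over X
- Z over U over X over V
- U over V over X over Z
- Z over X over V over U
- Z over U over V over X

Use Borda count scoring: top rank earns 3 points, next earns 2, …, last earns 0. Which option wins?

Borda scores:
  U: 1 + 2 + 3 + 0 + 2 = 8
  X: 0 + 1 + 1 + 2 + 0 = 4
  V: 2 + 0 + 2 + 1 + 1 = 6
  Z: 3 + 3 + 0 + 3 + 3 = 12
Z has the highest total.

Z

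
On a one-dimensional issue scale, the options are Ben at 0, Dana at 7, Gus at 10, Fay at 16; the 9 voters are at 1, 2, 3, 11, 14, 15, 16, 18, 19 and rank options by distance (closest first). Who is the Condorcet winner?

Fay

With single-peaked preferences on a line, the Condorcet winner is the candidate closest to the median voter.
The median voter (position 14) is closest to Fay at 16.
Check: Fay vs Dana — voters closer to Fay: 5 of 9.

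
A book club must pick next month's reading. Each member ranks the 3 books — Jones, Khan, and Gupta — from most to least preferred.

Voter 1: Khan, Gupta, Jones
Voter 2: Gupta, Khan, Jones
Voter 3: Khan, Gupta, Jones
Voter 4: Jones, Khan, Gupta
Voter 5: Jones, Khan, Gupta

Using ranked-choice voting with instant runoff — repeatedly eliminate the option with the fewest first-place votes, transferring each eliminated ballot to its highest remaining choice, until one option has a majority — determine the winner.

Round 1: Jones 2, Khan 2, Gupta 1. Gupta has the fewest and is eliminated.
Round 2: Khan 3, Jones 2. Khan has a majority.

Khan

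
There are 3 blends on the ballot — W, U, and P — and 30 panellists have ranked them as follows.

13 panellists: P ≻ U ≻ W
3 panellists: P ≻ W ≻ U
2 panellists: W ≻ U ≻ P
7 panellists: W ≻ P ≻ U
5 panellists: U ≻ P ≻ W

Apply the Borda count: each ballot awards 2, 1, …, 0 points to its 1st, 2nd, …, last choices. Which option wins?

P

Borda scores:
  W: 13·0 + 3·1 + 2·2 + 7·2 + 5·0 = 21
  U: 13·1 + 3·0 + 2·1 + 7·0 + 5·2 = 25
  P: 13·2 + 3·2 + 2·0 + 7·1 + 5·1 = 44
P has the highest total.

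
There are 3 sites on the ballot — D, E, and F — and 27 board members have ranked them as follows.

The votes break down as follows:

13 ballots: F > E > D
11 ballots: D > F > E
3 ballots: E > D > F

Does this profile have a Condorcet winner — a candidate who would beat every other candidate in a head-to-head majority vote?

No

Head-to-head results (27 voters total):
D vs E: E wins 16–11.
D vs F: D wins 14–13.
E vs F: F wins 24–3.
No candidate beats all others: D beats F beats E beats D, a majority cycle.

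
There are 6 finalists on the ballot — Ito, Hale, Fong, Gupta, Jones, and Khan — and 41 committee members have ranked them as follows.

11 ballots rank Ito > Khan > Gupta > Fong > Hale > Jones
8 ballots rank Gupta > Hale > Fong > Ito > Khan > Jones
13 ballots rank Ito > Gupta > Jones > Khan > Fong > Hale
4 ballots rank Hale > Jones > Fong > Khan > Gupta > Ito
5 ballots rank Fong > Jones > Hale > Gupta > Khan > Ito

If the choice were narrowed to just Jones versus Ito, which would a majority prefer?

Ito

Ballots ranking Jones above Ito: 4+5 = 9.
Ballots ranking Ito above Jones: 11+8+13 = 32.
Ito wins the head-to-head, 32–9.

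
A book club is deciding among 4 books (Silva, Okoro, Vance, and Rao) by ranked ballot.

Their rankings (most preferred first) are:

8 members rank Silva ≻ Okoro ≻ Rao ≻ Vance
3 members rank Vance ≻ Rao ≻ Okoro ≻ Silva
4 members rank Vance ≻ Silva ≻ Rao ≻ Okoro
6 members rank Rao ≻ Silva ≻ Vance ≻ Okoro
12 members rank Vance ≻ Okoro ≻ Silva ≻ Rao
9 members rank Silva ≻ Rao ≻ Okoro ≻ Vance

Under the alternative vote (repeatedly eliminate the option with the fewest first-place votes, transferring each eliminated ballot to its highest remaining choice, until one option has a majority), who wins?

Silva

Round 1: Vance 19, Silva 17, Rao 6, Okoro 0. Okoro has the fewest and is eliminated.
Round 2: Vance 19, Silva 17, Rao 6. Rao has the fewest and is eliminated.
Round 3: Silva 23, Vance 19. Silva has a majority.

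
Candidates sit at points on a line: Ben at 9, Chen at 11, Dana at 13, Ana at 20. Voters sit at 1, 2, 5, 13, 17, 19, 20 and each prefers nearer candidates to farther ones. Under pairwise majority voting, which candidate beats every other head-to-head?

Dana

With single-peaked preferences on a line, the Condorcet winner is the candidate closest to the median voter.
The median voter (position 13) is closest to Dana at 13.
Check: Dana vs Ana — voters closer to Dana: 4 of 7.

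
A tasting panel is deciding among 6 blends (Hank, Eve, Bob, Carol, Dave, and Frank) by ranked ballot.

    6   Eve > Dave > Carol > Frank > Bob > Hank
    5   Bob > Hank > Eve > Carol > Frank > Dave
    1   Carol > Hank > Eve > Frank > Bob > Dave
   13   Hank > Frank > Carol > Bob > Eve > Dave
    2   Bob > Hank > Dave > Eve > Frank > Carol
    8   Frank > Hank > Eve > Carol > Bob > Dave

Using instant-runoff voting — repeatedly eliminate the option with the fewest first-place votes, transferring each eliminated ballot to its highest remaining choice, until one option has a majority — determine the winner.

Round 1: Hank 13, Frank 8, Bob 7, Eve 6, Carol 1, Dave 0. Dave has the fewest and is eliminated.
Round 2: Hank 13, Frank 8, Bob 7, Eve 6, Carol 1. Carol has the fewest and is eliminated.
Round 3: Hank 14, Frank 8, Bob 7, Eve 6. Eve has the fewest and is eliminated.
Round 4: Hank 14, Frank 14, Bob 7. Bob has the fewest and is eliminated.
Round 5: Hank 21, Frank 14. Hank has a majority.

Hank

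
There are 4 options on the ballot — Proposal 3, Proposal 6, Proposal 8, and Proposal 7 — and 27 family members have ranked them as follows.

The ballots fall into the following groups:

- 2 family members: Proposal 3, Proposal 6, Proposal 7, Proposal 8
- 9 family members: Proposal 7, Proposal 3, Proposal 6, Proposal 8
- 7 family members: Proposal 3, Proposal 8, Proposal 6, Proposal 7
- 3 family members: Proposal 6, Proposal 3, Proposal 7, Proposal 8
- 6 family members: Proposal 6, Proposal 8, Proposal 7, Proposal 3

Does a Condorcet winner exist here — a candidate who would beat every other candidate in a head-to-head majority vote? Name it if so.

No Condorcet winner

Head-to-head results (27 voters total):
Proposal 3 vs Proposal 6: Proposal 3 wins 18–9.
Proposal 3 vs Proposal 8: Proposal 3 wins 21–6.
Proposal 3 vs Proposal 7: Proposal 7 wins 15–12.
Proposal 6 vs Proposal 8: Proposal 6 wins 20–7.
Proposal 6 vs Proposal 7: Proposal 6 wins 18–9.
Proposal 8 vs Proposal 7: Proposal 7 wins 14–13.
No candidate beats all others: Proposal 3 beats Proposal 6 beats Proposal 7 beats Proposal 3, a majority cycle.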